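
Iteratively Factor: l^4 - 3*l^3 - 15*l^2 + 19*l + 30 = (l - 5)*(l^3 + 2*l^2 - 5*l - 6) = (l - 5)*(l - 2)*(l^2 + 4*l + 3) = (l - 5)*(l - 2)*(l + 3)*(l + 1)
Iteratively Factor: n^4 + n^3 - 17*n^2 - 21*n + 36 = (n - 1)*(n^3 + 2*n^2 - 15*n - 36) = (n - 1)*(n + 3)*(n^2 - n - 12) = (n - 1)*(n + 3)^2*(n - 4)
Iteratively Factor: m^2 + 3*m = (m + 3)*(m)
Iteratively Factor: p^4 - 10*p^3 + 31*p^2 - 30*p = (p)*(p^3 - 10*p^2 + 31*p - 30) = p*(p - 3)*(p^2 - 7*p + 10) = p*(p - 3)*(p - 2)*(p - 5)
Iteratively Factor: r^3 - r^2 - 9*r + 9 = (r - 3)*(r^2 + 2*r - 3) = (r - 3)*(r - 1)*(r + 3)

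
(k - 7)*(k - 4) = k^2 - 11*k + 28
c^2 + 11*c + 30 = (c + 5)*(c + 6)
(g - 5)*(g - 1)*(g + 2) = g^3 - 4*g^2 - 7*g + 10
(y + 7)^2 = y^2 + 14*y + 49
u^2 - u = u*(u - 1)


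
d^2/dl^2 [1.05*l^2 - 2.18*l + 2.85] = 2.10000000000000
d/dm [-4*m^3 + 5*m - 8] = 5 - 12*m^2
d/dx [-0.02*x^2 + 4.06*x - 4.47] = 4.06 - 0.04*x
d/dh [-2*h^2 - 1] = -4*h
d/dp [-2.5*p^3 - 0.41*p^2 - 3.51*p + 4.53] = -7.5*p^2 - 0.82*p - 3.51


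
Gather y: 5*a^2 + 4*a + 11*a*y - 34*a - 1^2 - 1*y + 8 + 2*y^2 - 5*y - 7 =5*a^2 - 30*a + 2*y^2 + y*(11*a - 6)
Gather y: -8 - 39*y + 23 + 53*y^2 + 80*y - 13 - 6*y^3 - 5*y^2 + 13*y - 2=-6*y^3 + 48*y^2 + 54*y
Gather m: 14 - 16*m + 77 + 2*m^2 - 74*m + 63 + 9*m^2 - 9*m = 11*m^2 - 99*m + 154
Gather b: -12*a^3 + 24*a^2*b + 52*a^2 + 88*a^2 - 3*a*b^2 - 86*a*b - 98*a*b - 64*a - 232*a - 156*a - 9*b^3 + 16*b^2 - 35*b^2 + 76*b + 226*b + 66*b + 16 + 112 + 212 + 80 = -12*a^3 + 140*a^2 - 452*a - 9*b^3 + b^2*(-3*a - 19) + b*(24*a^2 - 184*a + 368) + 420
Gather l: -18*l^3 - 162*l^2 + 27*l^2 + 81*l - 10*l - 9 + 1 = -18*l^3 - 135*l^2 + 71*l - 8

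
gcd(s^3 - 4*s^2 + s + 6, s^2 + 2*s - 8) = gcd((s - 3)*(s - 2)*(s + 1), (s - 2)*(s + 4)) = s - 2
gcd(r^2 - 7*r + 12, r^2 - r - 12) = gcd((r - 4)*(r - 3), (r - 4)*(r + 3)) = r - 4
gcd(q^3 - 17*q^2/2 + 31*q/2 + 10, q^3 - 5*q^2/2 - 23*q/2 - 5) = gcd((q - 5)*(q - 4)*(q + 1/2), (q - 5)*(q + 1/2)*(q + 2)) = q^2 - 9*q/2 - 5/2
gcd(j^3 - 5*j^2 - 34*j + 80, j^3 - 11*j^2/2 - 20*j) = j - 8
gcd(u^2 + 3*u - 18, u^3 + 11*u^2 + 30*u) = u + 6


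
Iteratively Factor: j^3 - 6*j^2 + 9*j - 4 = (j - 1)*(j^2 - 5*j + 4) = (j - 1)^2*(j - 4)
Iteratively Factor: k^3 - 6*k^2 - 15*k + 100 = (k - 5)*(k^2 - k - 20) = (k - 5)*(k + 4)*(k - 5)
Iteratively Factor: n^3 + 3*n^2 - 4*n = (n)*(n^2 + 3*n - 4) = n*(n - 1)*(n + 4)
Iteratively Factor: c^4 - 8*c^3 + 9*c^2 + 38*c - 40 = (c - 1)*(c^3 - 7*c^2 + 2*c + 40) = (c - 5)*(c - 1)*(c^2 - 2*c - 8) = (c - 5)*(c - 1)*(c + 2)*(c - 4)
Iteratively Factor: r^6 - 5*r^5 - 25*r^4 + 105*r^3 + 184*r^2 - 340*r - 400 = (r + 2)*(r^5 - 7*r^4 - 11*r^3 + 127*r^2 - 70*r - 200) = (r - 5)*(r + 2)*(r^4 - 2*r^3 - 21*r^2 + 22*r + 40) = (r - 5)*(r + 2)*(r + 4)*(r^3 - 6*r^2 + 3*r + 10) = (r - 5)^2*(r + 2)*(r + 4)*(r^2 - r - 2) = (r - 5)^2*(r + 1)*(r + 2)*(r + 4)*(r - 2)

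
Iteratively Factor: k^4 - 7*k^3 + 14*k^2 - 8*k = (k - 2)*(k^3 - 5*k^2 + 4*k) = (k - 2)*(k - 1)*(k^2 - 4*k) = (k - 4)*(k - 2)*(k - 1)*(k)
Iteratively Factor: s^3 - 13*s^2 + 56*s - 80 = (s - 5)*(s^2 - 8*s + 16) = (s - 5)*(s - 4)*(s - 4)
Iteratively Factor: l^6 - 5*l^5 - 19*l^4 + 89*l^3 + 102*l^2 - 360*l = (l)*(l^5 - 5*l^4 - 19*l^3 + 89*l^2 + 102*l - 360) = l*(l + 3)*(l^4 - 8*l^3 + 5*l^2 + 74*l - 120) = l*(l + 3)^2*(l^3 - 11*l^2 + 38*l - 40) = l*(l - 4)*(l + 3)^2*(l^2 - 7*l + 10) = l*(l - 4)*(l - 2)*(l + 3)^2*(l - 5)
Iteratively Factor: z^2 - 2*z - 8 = (z + 2)*(z - 4)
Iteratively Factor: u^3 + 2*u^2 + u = (u + 1)*(u^2 + u) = u*(u + 1)*(u + 1)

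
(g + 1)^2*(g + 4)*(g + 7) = g^4 + 13*g^3 + 51*g^2 + 67*g + 28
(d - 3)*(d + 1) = d^2 - 2*d - 3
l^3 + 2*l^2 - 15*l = l*(l - 3)*(l + 5)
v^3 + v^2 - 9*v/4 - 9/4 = (v - 3/2)*(v + 1)*(v + 3/2)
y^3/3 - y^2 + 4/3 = (y/3 + 1/3)*(y - 2)^2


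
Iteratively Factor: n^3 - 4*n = (n + 2)*(n^2 - 2*n) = (n - 2)*(n + 2)*(n)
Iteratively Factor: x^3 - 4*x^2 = (x)*(x^2 - 4*x) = x*(x - 4)*(x)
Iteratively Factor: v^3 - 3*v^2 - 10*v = (v - 5)*(v^2 + 2*v) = (v - 5)*(v + 2)*(v)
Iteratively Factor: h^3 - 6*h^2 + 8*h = (h)*(h^2 - 6*h + 8) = h*(h - 2)*(h - 4)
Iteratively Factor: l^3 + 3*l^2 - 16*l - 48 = (l - 4)*(l^2 + 7*l + 12) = (l - 4)*(l + 3)*(l + 4)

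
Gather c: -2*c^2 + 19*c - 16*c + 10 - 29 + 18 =-2*c^2 + 3*c - 1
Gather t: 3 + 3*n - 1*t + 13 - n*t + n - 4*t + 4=4*n + t*(-n - 5) + 20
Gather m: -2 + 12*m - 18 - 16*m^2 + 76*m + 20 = -16*m^2 + 88*m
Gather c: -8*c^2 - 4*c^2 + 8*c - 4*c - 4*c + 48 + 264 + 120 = 432 - 12*c^2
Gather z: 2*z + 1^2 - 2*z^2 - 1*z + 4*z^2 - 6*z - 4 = 2*z^2 - 5*z - 3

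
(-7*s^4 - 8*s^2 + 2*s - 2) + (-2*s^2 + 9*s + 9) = -7*s^4 - 10*s^2 + 11*s + 7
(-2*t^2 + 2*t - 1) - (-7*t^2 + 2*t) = 5*t^2 - 1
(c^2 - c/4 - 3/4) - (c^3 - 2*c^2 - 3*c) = -c^3 + 3*c^2 + 11*c/4 - 3/4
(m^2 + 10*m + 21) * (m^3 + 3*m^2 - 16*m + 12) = m^5 + 13*m^4 + 35*m^3 - 85*m^2 - 216*m + 252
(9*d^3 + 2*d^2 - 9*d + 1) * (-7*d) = -63*d^4 - 14*d^3 + 63*d^2 - 7*d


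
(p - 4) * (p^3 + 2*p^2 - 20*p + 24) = p^4 - 2*p^3 - 28*p^2 + 104*p - 96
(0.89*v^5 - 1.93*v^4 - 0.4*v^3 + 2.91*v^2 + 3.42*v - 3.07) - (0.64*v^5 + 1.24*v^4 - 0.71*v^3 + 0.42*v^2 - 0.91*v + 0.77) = 0.25*v^5 - 3.17*v^4 + 0.31*v^3 + 2.49*v^2 + 4.33*v - 3.84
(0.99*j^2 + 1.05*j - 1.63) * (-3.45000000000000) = -3.4155*j^2 - 3.6225*j + 5.6235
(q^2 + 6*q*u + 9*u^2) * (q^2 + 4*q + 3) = q^4 + 6*q^3*u + 4*q^3 + 9*q^2*u^2 + 24*q^2*u + 3*q^2 + 36*q*u^2 + 18*q*u + 27*u^2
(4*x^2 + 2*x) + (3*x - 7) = 4*x^2 + 5*x - 7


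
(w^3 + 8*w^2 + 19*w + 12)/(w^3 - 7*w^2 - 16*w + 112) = (w^2 + 4*w + 3)/(w^2 - 11*w + 28)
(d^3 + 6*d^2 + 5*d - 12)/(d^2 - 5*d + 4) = (d^2 + 7*d + 12)/(d - 4)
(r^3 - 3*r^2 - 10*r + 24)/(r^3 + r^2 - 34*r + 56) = (r + 3)/(r + 7)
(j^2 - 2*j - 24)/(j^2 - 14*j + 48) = (j + 4)/(j - 8)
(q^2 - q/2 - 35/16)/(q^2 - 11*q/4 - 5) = (q - 7/4)/(q - 4)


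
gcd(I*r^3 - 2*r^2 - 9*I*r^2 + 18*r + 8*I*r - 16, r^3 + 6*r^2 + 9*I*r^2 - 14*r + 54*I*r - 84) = r + 2*I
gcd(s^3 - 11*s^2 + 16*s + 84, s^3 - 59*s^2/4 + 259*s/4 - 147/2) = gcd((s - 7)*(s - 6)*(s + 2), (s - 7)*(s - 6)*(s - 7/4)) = s^2 - 13*s + 42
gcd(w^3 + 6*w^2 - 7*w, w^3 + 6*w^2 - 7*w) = w^3 + 6*w^2 - 7*w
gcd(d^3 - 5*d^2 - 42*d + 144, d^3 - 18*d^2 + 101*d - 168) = d^2 - 11*d + 24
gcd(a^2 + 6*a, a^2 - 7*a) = a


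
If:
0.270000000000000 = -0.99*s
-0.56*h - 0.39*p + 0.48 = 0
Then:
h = 0.857142857142857 - 0.696428571428571*p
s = -0.27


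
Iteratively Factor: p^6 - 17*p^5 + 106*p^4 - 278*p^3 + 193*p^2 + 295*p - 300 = (p + 1)*(p^5 - 18*p^4 + 124*p^3 - 402*p^2 + 595*p - 300) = (p - 5)*(p + 1)*(p^4 - 13*p^3 + 59*p^2 - 107*p + 60) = (p - 5)*(p - 1)*(p + 1)*(p^3 - 12*p^2 + 47*p - 60) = (p - 5)^2*(p - 1)*(p + 1)*(p^2 - 7*p + 12) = (p - 5)^2*(p - 4)*(p - 1)*(p + 1)*(p - 3)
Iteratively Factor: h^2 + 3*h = (h)*(h + 3)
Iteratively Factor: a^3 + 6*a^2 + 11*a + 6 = (a + 1)*(a^2 + 5*a + 6) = (a + 1)*(a + 3)*(a + 2)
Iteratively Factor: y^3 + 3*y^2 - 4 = (y - 1)*(y^2 + 4*y + 4) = (y - 1)*(y + 2)*(y + 2)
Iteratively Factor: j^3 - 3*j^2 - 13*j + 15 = (j - 1)*(j^2 - 2*j - 15) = (j - 1)*(j + 3)*(j - 5)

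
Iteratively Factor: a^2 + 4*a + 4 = (a + 2)*(a + 2)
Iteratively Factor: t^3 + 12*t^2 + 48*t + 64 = (t + 4)*(t^2 + 8*t + 16) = (t + 4)^2*(t + 4)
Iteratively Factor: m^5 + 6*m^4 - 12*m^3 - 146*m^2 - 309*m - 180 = (m + 1)*(m^4 + 5*m^3 - 17*m^2 - 129*m - 180) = (m + 1)*(m + 4)*(m^3 + m^2 - 21*m - 45) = (m - 5)*(m + 1)*(m + 4)*(m^2 + 6*m + 9) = (m - 5)*(m + 1)*(m + 3)*(m + 4)*(m + 3)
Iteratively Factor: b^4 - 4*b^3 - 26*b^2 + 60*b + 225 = (b + 3)*(b^3 - 7*b^2 - 5*b + 75) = (b - 5)*(b + 3)*(b^2 - 2*b - 15) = (b - 5)*(b + 3)^2*(b - 5)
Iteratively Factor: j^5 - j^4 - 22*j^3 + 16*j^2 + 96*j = (j + 4)*(j^4 - 5*j^3 - 2*j^2 + 24*j) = (j - 4)*(j + 4)*(j^3 - j^2 - 6*j) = (j - 4)*(j + 2)*(j + 4)*(j^2 - 3*j) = j*(j - 4)*(j + 2)*(j + 4)*(j - 3)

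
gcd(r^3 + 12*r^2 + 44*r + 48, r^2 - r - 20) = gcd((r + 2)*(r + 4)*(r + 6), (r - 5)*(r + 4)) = r + 4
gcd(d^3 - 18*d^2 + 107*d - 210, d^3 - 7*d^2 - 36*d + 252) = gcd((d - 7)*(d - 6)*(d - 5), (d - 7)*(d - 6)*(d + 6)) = d^2 - 13*d + 42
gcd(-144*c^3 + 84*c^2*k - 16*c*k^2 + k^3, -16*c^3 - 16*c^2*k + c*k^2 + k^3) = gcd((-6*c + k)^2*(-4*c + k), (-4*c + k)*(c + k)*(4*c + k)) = 4*c - k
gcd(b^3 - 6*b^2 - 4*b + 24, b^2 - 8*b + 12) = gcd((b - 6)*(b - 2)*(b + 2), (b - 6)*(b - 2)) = b^2 - 8*b + 12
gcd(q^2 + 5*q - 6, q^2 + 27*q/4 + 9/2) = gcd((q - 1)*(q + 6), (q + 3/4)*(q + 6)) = q + 6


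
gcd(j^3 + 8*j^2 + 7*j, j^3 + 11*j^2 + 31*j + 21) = j^2 + 8*j + 7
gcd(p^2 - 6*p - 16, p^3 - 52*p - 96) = p^2 - 6*p - 16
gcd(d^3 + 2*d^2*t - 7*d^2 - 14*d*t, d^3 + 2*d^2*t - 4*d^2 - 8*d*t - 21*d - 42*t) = d^2 + 2*d*t - 7*d - 14*t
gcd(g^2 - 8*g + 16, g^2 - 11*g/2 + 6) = g - 4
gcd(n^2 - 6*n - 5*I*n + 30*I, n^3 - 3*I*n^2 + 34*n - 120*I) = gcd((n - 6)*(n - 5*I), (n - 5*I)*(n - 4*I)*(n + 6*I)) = n - 5*I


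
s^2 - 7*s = s*(s - 7)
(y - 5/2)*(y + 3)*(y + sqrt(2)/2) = y^3 + y^2/2 + sqrt(2)*y^2/2 - 15*y/2 + sqrt(2)*y/4 - 15*sqrt(2)/4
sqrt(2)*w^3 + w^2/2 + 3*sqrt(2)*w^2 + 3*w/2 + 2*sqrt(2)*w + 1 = (w + 1)*(w + 2)*(sqrt(2)*w + 1/2)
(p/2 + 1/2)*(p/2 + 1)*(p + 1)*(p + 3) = p^4/4 + 7*p^3/4 + 17*p^2/4 + 17*p/4 + 3/2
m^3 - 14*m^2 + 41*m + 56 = (m - 8)*(m - 7)*(m + 1)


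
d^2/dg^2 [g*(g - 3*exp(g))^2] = -6*g^2*exp(g) + 36*g*exp(2*g) - 24*g*exp(g) + 6*g + 36*exp(2*g) - 12*exp(g)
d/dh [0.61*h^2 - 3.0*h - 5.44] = 1.22*h - 3.0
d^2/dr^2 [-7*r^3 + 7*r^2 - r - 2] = 14 - 42*r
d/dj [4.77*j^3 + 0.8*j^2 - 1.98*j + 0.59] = 14.31*j^2 + 1.6*j - 1.98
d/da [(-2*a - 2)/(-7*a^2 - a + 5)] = 2*(7*a^2 + a - (a + 1)*(14*a + 1) - 5)/(7*a^2 + a - 5)^2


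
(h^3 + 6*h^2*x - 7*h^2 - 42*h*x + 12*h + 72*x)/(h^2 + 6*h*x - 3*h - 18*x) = h - 4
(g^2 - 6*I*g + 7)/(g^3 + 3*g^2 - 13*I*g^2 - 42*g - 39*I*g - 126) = (g + I)/(g^2 + g*(3 - 6*I) - 18*I)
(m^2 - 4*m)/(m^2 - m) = (m - 4)/(m - 1)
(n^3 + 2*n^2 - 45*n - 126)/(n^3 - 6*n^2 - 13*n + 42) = (n + 6)/(n - 2)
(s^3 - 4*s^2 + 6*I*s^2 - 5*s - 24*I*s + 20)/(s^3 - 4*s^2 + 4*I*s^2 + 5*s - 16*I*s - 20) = (s + I)/(s - I)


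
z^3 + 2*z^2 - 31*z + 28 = (z - 4)*(z - 1)*(z + 7)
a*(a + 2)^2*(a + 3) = a^4 + 7*a^3 + 16*a^2 + 12*a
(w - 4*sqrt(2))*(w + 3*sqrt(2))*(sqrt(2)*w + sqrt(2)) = sqrt(2)*w^3 - 2*w^2 + sqrt(2)*w^2 - 24*sqrt(2)*w - 2*w - 24*sqrt(2)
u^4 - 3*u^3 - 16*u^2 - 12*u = u*(u - 6)*(u + 1)*(u + 2)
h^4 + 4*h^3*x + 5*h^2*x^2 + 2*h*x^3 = h*(h + x)^2*(h + 2*x)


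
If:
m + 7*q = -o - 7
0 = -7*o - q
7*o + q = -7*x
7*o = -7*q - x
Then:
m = -7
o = 0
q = 0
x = 0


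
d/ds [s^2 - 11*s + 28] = 2*s - 11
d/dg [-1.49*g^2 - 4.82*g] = -2.98*g - 4.82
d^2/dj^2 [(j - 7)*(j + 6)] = 2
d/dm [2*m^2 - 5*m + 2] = 4*m - 5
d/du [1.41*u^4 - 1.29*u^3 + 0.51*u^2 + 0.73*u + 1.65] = 5.64*u^3 - 3.87*u^2 + 1.02*u + 0.73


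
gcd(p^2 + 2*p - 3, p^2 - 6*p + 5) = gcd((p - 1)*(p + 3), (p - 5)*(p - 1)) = p - 1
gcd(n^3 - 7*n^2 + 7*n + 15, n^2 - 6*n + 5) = n - 5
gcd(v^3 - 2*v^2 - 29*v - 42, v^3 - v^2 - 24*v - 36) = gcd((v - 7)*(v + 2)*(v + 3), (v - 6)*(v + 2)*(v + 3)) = v^2 + 5*v + 6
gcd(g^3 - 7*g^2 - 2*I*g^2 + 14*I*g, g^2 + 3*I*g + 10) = g - 2*I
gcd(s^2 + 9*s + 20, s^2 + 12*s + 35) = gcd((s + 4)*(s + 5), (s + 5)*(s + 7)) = s + 5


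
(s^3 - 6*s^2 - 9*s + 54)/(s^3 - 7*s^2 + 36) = (s + 3)/(s + 2)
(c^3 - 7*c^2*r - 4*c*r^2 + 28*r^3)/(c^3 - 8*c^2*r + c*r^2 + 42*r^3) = (-c + 2*r)/(-c + 3*r)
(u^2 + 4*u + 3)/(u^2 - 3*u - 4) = (u + 3)/(u - 4)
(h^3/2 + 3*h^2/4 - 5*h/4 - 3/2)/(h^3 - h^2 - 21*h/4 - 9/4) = (-2*h^3 - 3*h^2 + 5*h + 6)/(-4*h^3 + 4*h^2 + 21*h + 9)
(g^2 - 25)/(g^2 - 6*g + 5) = (g + 5)/(g - 1)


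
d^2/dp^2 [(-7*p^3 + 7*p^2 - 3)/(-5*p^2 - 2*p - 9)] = 2*(-217*p^3 + 1548*p^2 + 1791*p - 690)/(125*p^6 + 150*p^5 + 735*p^4 + 548*p^3 + 1323*p^2 + 486*p + 729)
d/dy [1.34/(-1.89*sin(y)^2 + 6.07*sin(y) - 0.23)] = (5.0652*sin(y) - 8.1338)*cos(y)/(1.89*sin(y)^2 - 6.07*sin(y) + 0.23)^2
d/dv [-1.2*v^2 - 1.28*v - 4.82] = -2.4*v - 1.28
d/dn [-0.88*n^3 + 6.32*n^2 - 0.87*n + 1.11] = -2.64*n^2 + 12.64*n - 0.87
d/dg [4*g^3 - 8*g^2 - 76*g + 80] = 12*g^2 - 16*g - 76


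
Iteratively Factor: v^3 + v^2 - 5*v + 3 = (v - 1)*(v^2 + 2*v - 3) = (v - 1)^2*(v + 3)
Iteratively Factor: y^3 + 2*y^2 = (y)*(y^2 + 2*y) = y^2*(y + 2)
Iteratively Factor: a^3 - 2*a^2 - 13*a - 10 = (a + 2)*(a^2 - 4*a - 5) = (a - 5)*(a + 2)*(a + 1)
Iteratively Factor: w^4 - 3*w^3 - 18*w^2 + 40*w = (w)*(w^3 - 3*w^2 - 18*w + 40) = w*(w - 5)*(w^2 + 2*w - 8) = w*(w - 5)*(w + 4)*(w - 2)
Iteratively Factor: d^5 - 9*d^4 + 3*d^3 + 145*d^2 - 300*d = (d - 5)*(d^4 - 4*d^3 - 17*d^2 + 60*d) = (d - 5)*(d - 3)*(d^3 - d^2 - 20*d) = (d - 5)*(d - 3)*(d + 4)*(d^2 - 5*d) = d*(d - 5)*(d - 3)*(d + 4)*(d - 5)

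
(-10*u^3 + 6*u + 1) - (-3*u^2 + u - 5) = -10*u^3 + 3*u^2 + 5*u + 6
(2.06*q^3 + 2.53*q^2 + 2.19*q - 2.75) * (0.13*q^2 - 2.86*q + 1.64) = 0.2678*q^5 - 5.5627*q^4 - 3.5727*q^3 - 2.4717*q^2 + 11.4566*q - 4.51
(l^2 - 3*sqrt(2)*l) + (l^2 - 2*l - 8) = 2*l^2 - 3*sqrt(2)*l - 2*l - 8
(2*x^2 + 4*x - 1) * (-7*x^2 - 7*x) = -14*x^4 - 42*x^3 - 21*x^2 + 7*x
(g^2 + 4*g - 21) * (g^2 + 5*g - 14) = g^4 + 9*g^3 - 15*g^2 - 161*g + 294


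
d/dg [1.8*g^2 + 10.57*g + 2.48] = 3.6*g + 10.57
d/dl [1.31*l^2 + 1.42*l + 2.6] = 2.62*l + 1.42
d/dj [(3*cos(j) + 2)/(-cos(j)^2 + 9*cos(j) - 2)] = (-3*cos(j)^2 - 4*cos(j) + 24)*sin(j)/(sin(j)^2 + 9*cos(j) - 3)^2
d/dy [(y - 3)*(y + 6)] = 2*y + 3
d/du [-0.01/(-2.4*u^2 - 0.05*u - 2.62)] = (-0.048*u - 0.0005)/(2.4*u^2 + 0.05*u + 2.62)^2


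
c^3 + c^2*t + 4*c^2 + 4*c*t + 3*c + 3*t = (c + 1)*(c + 3)*(c + t)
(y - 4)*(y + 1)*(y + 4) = y^3 + y^2 - 16*y - 16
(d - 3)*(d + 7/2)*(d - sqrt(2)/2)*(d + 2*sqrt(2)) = d^4 + d^3/2 + 3*sqrt(2)*d^3/2 - 25*d^2/2 + 3*sqrt(2)*d^2/4 - 63*sqrt(2)*d/4 - d + 21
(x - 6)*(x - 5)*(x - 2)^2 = x^4 - 15*x^3 + 78*x^2 - 164*x + 120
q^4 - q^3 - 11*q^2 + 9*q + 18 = (q - 3)*(q - 2)*(q + 1)*(q + 3)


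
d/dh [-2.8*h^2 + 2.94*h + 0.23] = 2.94 - 5.6*h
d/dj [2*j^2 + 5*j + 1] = 4*j + 5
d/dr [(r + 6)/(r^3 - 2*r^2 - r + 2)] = (r^3 - 2*r^2 - r + (r + 6)*(-3*r^2 + 4*r + 1) + 2)/(r^3 - 2*r^2 - r + 2)^2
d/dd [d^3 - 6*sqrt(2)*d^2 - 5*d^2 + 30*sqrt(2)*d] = 3*d^2 - 12*sqrt(2)*d - 10*d + 30*sqrt(2)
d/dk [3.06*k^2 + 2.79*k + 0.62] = 6.12*k + 2.79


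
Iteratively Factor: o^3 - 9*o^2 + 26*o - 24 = (o - 2)*(o^2 - 7*o + 12) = (o - 3)*(o - 2)*(o - 4)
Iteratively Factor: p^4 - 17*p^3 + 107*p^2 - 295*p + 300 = (p - 4)*(p^3 - 13*p^2 + 55*p - 75) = (p - 4)*(p - 3)*(p^2 - 10*p + 25) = (p - 5)*(p - 4)*(p - 3)*(p - 5)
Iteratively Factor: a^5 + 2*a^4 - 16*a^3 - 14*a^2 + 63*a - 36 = (a - 3)*(a^4 + 5*a^3 - a^2 - 17*a + 12) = (a - 3)*(a + 3)*(a^3 + 2*a^2 - 7*a + 4) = (a - 3)*(a + 3)*(a + 4)*(a^2 - 2*a + 1) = (a - 3)*(a - 1)*(a + 3)*(a + 4)*(a - 1)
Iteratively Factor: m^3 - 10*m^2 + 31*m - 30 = (m - 5)*(m^2 - 5*m + 6) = (m - 5)*(m - 2)*(m - 3)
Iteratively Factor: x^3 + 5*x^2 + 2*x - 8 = (x + 4)*(x^2 + x - 2) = (x - 1)*(x + 4)*(x + 2)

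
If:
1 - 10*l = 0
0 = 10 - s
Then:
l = 1/10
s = 10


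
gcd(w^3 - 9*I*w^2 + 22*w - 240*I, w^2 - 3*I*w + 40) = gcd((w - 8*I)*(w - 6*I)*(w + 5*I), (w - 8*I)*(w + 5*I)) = w^2 - 3*I*w + 40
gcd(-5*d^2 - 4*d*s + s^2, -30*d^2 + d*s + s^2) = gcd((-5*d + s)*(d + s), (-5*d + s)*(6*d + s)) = -5*d + s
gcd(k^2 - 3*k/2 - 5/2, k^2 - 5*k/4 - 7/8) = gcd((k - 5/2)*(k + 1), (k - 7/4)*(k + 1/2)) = 1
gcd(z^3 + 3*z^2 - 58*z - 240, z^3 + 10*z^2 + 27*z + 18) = z + 6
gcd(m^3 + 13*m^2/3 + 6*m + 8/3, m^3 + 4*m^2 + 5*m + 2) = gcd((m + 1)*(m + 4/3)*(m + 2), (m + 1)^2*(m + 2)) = m^2 + 3*m + 2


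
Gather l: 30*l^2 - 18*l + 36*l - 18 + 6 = 30*l^2 + 18*l - 12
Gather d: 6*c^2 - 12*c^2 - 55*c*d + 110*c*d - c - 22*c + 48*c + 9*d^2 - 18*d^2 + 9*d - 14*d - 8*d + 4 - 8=-6*c^2 + 25*c - 9*d^2 + d*(55*c - 13) - 4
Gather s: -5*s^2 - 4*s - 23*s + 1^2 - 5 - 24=-5*s^2 - 27*s - 28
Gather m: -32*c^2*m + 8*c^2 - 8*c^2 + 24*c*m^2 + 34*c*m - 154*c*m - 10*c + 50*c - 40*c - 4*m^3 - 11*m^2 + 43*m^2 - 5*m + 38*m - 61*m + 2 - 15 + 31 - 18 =-4*m^3 + m^2*(24*c + 32) + m*(-32*c^2 - 120*c - 28)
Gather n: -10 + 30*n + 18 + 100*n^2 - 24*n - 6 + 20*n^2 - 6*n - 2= 120*n^2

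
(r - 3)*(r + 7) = r^2 + 4*r - 21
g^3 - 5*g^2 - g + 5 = (g - 5)*(g - 1)*(g + 1)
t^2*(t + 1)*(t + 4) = t^4 + 5*t^3 + 4*t^2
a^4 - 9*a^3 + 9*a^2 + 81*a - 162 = (a - 6)*(a - 3)^2*(a + 3)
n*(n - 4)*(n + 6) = n^3 + 2*n^2 - 24*n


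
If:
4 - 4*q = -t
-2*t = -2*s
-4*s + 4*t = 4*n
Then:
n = 0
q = t/4 + 1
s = t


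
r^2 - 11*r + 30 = (r - 6)*(r - 5)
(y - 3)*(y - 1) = y^2 - 4*y + 3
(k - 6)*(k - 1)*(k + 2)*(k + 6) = k^4 + k^3 - 38*k^2 - 36*k + 72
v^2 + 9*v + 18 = (v + 3)*(v + 6)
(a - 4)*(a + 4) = a^2 - 16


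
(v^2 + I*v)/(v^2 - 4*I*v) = (v + I)/(v - 4*I)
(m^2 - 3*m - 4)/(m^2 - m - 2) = (m - 4)/(m - 2)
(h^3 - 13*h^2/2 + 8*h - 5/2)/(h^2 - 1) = (2*h^2 - 11*h + 5)/(2*(h + 1))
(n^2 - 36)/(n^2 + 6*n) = (n - 6)/n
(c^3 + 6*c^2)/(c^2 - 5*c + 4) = c^2*(c + 6)/(c^2 - 5*c + 4)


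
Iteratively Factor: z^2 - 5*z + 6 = (z - 3)*(z - 2)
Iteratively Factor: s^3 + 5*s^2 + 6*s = (s + 2)*(s^2 + 3*s) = (s + 2)*(s + 3)*(s)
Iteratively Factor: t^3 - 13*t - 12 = (t + 3)*(t^2 - 3*t - 4) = (t + 1)*(t + 3)*(t - 4)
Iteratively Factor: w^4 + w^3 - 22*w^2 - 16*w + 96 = (w + 4)*(w^3 - 3*w^2 - 10*w + 24) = (w - 4)*(w + 4)*(w^2 + w - 6) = (w - 4)*(w - 2)*(w + 4)*(w + 3)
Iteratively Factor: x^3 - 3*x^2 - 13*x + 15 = (x - 5)*(x^2 + 2*x - 3) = (x - 5)*(x + 3)*(x - 1)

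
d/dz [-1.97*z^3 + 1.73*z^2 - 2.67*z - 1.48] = -5.91*z^2 + 3.46*z - 2.67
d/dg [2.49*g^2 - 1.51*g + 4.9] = 4.98*g - 1.51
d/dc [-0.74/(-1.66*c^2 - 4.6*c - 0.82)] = (-2.4568*c - 3.404)/(1.66*c^2 + 4.6*c + 0.82)^2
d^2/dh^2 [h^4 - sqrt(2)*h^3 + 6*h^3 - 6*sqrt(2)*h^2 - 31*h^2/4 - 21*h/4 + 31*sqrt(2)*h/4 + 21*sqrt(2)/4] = 12*h^2 - 6*sqrt(2)*h + 36*h - 12*sqrt(2) - 31/2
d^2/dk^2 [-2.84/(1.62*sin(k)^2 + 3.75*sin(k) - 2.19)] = (29.813184*sin(k)^4 + 51.759*sin(k)^3 + 35.520732*sin(k)^2 - 80.1945*sin(k) - 100.026504)/(1.62*sin(k)^2 + 3.75*sin(k) - 2.19)^3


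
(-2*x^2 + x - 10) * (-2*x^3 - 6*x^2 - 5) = 4*x^5 + 10*x^4 + 14*x^3 + 70*x^2 - 5*x + 50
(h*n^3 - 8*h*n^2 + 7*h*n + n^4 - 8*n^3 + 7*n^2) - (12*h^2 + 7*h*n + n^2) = -12*h^2 + h*n^3 - 8*h*n^2 + n^4 - 8*n^3 + 6*n^2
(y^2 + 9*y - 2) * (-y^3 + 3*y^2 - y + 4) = -y^5 - 6*y^4 + 28*y^3 - 11*y^2 + 38*y - 8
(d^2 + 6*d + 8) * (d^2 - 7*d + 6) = d^4 - d^3 - 28*d^2 - 20*d + 48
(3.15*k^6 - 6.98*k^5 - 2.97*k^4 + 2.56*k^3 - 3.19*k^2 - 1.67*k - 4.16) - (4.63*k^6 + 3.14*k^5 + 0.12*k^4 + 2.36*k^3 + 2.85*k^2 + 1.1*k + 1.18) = -1.48*k^6 - 10.12*k^5 - 3.09*k^4 + 0.2*k^3 - 6.04*k^2 - 2.77*k - 5.34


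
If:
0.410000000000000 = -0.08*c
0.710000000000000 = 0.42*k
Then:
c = -5.12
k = 1.69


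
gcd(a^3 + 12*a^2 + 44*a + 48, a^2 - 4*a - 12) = a + 2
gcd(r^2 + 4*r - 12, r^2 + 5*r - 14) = r - 2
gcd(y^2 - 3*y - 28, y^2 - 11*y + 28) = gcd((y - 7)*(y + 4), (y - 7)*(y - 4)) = y - 7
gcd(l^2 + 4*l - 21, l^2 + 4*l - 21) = l^2 + 4*l - 21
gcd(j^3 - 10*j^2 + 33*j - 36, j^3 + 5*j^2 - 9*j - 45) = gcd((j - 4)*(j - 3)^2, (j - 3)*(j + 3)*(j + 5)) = j - 3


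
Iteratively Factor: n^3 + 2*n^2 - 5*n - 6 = (n - 2)*(n^2 + 4*n + 3) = (n - 2)*(n + 1)*(n + 3)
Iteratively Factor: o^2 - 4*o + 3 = (o - 1)*(o - 3)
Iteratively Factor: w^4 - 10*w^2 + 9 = (w + 3)*(w^3 - 3*w^2 - w + 3) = (w + 1)*(w + 3)*(w^2 - 4*w + 3) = (w - 3)*(w + 1)*(w + 3)*(w - 1)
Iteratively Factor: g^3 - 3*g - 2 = (g - 2)*(g^2 + 2*g + 1) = (g - 2)*(g + 1)*(g + 1)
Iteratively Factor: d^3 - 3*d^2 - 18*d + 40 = (d - 5)*(d^2 + 2*d - 8) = (d - 5)*(d - 2)*(d + 4)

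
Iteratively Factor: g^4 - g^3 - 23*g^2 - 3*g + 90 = (g - 2)*(g^3 + g^2 - 21*g - 45) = (g - 5)*(g - 2)*(g^2 + 6*g + 9) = (g - 5)*(g - 2)*(g + 3)*(g + 3)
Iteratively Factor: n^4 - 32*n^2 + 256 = (n + 4)*(n^3 - 4*n^2 - 16*n + 64) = (n + 4)^2*(n^2 - 8*n + 16) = (n - 4)*(n + 4)^2*(n - 4)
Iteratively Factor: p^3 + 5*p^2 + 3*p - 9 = (p + 3)*(p^2 + 2*p - 3) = (p - 1)*(p + 3)*(p + 3)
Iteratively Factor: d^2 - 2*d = (d)*(d - 2)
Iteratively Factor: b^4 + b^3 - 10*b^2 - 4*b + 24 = (b - 2)*(b^3 + 3*b^2 - 4*b - 12) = (b - 2)*(b + 2)*(b^2 + b - 6) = (b - 2)*(b + 2)*(b + 3)*(b - 2)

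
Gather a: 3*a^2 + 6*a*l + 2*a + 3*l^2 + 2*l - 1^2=3*a^2 + a*(6*l + 2) + 3*l^2 + 2*l - 1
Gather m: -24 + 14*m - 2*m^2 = -2*m^2 + 14*m - 24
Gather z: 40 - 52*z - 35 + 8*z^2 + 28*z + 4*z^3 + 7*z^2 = 4*z^3 + 15*z^2 - 24*z + 5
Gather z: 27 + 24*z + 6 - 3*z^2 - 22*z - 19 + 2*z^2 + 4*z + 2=-z^2 + 6*z + 16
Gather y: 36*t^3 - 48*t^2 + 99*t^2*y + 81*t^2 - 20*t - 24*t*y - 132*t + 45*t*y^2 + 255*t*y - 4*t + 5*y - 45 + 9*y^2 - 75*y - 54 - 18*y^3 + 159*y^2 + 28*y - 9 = 36*t^3 + 33*t^2 - 156*t - 18*y^3 + y^2*(45*t + 168) + y*(99*t^2 + 231*t - 42) - 108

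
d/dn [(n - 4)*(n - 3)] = 2*n - 7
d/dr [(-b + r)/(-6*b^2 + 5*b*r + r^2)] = -1/(36*b^2 + 12*b*r + r^2)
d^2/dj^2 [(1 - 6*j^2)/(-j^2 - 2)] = 26*(2 - 3*j^2)/(j^6 + 6*j^4 + 12*j^2 + 8)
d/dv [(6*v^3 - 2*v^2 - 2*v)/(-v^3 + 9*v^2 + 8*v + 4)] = 2*(26*v^4 + 46*v^3 + 37*v^2 - 8*v - 4)/(v^6 - 18*v^5 + 65*v^4 + 136*v^3 + 136*v^2 + 64*v + 16)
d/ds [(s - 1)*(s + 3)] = 2*s + 2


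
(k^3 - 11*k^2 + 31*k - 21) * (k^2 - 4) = k^5 - 11*k^4 + 27*k^3 + 23*k^2 - 124*k + 84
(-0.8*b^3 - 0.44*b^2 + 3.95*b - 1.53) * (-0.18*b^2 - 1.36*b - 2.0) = 0.144*b^5 + 1.1672*b^4 + 1.4874*b^3 - 4.2166*b^2 - 5.8192*b + 3.06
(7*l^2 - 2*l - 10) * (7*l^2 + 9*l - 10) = 49*l^4 + 49*l^3 - 158*l^2 - 70*l + 100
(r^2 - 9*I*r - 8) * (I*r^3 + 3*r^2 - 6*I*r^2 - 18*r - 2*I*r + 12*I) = I*r^5 + 12*r^4 - 6*I*r^4 - 72*r^3 - 37*I*r^3 - 42*r^2 + 222*I*r^2 + 252*r + 16*I*r - 96*I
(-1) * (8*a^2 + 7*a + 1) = -8*a^2 - 7*a - 1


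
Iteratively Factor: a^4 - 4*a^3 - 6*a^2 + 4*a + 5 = (a + 1)*(a^3 - 5*a^2 - a + 5) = (a - 1)*(a + 1)*(a^2 - 4*a - 5) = (a - 1)*(a + 1)^2*(a - 5)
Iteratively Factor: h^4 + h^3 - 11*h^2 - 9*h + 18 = (h - 1)*(h^3 + 2*h^2 - 9*h - 18) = (h - 1)*(h + 2)*(h^2 - 9) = (h - 1)*(h + 2)*(h + 3)*(h - 3)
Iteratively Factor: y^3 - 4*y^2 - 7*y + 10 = (y - 5)*(y^2 + y - 2) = (y - 5)*(y - 1)*(y + 2)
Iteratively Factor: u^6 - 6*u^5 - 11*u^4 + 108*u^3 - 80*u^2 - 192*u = (u + 1)*(u^5 - 7*u^4 - 4*u^3 + 112*u^2 - 192*u) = (u + 1)*(u + 4)*(u^4 - 11*u^3 + 40*u^2 - 48*u) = (u - 4)*(u + 1)*(u + 4)*(u^3 - 7*u^2 + 12*u) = (u - 4)*(u - 3)*(u + 1)*(u + 4)*(u^2 - 4*u) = u*(u - 4)*(u - 3)*(u + 1)*(u + 4)*(u - 4)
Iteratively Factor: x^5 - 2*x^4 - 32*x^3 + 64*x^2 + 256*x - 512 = (x - 4)*(x^4 + 2*x^3 - 24*x^2 - 32*x + 128) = (x - 4)*(x + 4)*(x^3 - 2*x^2 - 16*x + 32) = (x - 4)*(x + 4)^2*(x^2 - 6*x + 8) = (x - 4)^2*(x + 4)^2*(x - 2)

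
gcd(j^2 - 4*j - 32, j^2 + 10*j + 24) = j + 4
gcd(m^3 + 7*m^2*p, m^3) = m^2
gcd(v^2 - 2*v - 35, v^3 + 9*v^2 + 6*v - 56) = 1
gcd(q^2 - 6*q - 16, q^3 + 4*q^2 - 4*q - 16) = q + 2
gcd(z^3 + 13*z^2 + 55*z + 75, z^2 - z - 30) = z + 5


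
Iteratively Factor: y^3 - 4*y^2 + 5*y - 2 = (y - 1)*(y^2 - 3*y + 2) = (y - 2)*(y - 1)*(y - 1)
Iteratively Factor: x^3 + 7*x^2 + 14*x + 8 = (x + 1)*(x^2 + 6*x + 8) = (x + 1)*(x + 4)*(x + 2)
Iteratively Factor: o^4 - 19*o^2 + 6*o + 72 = (o + 4)*(o^3 - 4*o^2 - 3*o + 18) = (o - 3)*(o + 4)*(o^2 - o - 6) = (o - 3)*(o + 2)*(o + 4)*(o - 3)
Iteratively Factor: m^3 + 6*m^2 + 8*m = (m)*(m^2 + 6*m + 8) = m*(m + 4)*(m + 2)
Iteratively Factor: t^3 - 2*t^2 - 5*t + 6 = (t + 2)*(t^2 - 4*t + 3) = (t - 3)*(t + 2)*(t - 1)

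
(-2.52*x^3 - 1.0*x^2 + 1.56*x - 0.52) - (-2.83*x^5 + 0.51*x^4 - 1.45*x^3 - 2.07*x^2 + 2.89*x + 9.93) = 2.83*x^5 - 0.51*x^4 - 1.07*x^3 + 1.07*x^2 - 1.33*x - 10.45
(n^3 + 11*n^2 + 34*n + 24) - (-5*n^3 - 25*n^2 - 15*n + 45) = 6*n^3 + 36*n^2 + 49*n - 21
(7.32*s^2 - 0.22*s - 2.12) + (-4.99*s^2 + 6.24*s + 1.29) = 2.33*s^2 + 6.02*s - 0.83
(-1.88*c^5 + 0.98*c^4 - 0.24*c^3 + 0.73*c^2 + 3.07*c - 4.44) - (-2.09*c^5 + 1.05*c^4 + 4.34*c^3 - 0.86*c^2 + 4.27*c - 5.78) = 0.21*c^5 - 0.0700000000000001*c^4 - 4.58*c^3 + 1.59*c^2 - 1.2*c + 1.34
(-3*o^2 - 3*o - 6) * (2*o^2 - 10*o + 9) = -6*o^4 + 24*o^3 - 9*o^2 + 33*o - 54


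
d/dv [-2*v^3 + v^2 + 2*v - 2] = -6*v^2 + 2*v + 2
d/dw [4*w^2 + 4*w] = 8*w + 4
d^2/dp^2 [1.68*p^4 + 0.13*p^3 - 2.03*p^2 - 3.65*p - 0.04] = 20.16*p^2 + 0.78*p - 4.06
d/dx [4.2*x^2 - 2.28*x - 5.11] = 8.4*x - 2.28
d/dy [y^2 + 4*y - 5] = 2*y + 4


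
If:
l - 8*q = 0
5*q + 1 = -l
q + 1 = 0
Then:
No Solution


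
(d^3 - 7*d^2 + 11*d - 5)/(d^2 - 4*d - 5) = (d^2 - 2*d + 1)/(d + 1)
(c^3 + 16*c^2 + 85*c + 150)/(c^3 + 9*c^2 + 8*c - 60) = (c + 5)/(c - 2)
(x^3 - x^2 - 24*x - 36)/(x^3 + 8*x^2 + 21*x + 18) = (x - 6)/(x + 3)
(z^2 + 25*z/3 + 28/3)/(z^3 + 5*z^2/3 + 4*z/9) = 3*(z + 7)/(z*(3*z + 1))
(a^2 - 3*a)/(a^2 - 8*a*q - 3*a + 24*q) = a/(a - 8*q)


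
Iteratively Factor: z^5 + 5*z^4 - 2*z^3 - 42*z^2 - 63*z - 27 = (z + 3)*(z^4 + 2*z^3 - 8*z^2 - 18*z - 9) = (z + 3)^2*(z^3 - z^2 - 5*z - 3) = (z + 1)*(z + 3)^2*(z^2 - 2*z - 3) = (z - 3)*(z + 1)*(z + 3)^2*(z + 1)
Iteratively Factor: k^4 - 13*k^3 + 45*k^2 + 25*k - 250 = (k - 5)*(k^3 - 8*k^2 + 5*k + 50) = (k - 5)^2*(k^2 - 3*k - 10) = (k - 5)^2*(k + 2)*(k - 5)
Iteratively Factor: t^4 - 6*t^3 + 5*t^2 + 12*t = (t + 1)*(t^3 - 7*t^2 + 12*t) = t*(t + 1)*(t^2 - 7*t + 12) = t*(t - 4)*(t + 1)*(t - 3)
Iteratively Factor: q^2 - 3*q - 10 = (q + 2)*(q - 5)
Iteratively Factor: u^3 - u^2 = (u - 1)*(u^2) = u*(u - 1)*(u)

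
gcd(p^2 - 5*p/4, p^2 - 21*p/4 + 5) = p - 5/4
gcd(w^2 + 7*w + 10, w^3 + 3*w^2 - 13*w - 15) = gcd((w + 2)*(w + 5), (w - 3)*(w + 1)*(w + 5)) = w + 5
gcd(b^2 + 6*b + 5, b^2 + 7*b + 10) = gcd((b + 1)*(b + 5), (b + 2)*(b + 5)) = b + 5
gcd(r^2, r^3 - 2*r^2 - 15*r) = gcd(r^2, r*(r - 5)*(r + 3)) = r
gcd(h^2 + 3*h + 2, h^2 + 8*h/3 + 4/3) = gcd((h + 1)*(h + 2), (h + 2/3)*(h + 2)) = h + 2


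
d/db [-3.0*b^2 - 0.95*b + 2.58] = -6.0*b - 0.95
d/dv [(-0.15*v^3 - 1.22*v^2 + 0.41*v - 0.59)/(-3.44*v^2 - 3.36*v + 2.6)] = (0.516*v^4 + 1.008*v^3 + 4.3396*v^2 - 10.4032*v - 0.9164)/(11.8336*v^4 + 23.1168*v^3 - 6.5984*v^2 - 17.472*v + 6.76)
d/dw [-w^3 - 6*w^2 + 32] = 3*w*(-w - 4)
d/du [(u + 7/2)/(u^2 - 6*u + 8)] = (u^2 - 6*u - (u - 3)*(2*u + 7) + 8)/(u^2 - 6*u + 8)^2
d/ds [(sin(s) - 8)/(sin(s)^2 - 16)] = (16*sin(s) + cos(s)^2 - 17)*cos(s)/(sin(s)^2 - 16)^2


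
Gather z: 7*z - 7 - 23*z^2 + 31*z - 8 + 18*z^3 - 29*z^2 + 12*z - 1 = 18*z^3 - 52*z^2 + 50*z - 16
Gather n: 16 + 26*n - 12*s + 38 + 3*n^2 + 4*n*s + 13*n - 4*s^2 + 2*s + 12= 3*n^2 + n*(4*s + 39) - 4*s^2 - 10*s + 66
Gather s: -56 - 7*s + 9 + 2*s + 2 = -5*s - 45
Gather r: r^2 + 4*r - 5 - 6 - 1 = r^2 + 4*r - 12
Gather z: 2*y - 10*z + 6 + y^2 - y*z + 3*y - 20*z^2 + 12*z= y^2 + 5*y - 20*z^2 + z*(2 - y) + 6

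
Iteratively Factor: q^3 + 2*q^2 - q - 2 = (q - 1)*(q^2 + 3*q + 2) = (q - 1)*(q + 1)*(q + 2)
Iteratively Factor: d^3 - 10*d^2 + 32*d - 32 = (d - 2)*(d^2 - 8*d + 16) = (d - 4)*(d - 2)*(d - 4)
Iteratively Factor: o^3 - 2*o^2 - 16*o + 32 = (o - 2)*(o^2 - 16) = (o - 2)*(o + 4)*(o - 4)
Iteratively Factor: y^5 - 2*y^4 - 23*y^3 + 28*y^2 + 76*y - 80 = (y + 4)*(y^4 - 6*y^3 + y^2 + 24*y - 20) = (y - 1)*(y + 4)*(y^3 - 5*y^2 - 4*y + 20) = (y - 2)*(y - 1)*(y + 4)*(y^2 - 3*y - 10) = (y - 5)*(y - 2)*(y - 1)*(y + 4)*(y + 2)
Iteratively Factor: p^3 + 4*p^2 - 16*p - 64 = (p + 4)*(p^2 - 16) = (p - 4)*(p + 4)*(p + 4)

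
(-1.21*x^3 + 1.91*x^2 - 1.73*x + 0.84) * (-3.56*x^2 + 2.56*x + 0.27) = 4.3076*x^5 - 9.8972*x^4 + 10.7217*x^3 - 6.9035*x^2 + 1.6833*x + 0.2268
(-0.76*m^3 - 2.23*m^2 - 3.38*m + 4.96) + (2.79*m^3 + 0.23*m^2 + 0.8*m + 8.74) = 2.03*m^3 - 2.0*m^2 - 2.58*m + 13.7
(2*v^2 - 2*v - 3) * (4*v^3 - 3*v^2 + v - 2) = 8*v^5 - 14*v^4 - 4*v^3 + 3*v^2 + v + 6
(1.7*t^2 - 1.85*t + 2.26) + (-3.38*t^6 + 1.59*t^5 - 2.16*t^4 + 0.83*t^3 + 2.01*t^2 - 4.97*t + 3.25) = -3.38*t^6 + 1.59*t^5 - 2.16*t^4 + 0.83*t^3 + 3.71*t^2 - 6.82*t + 5.51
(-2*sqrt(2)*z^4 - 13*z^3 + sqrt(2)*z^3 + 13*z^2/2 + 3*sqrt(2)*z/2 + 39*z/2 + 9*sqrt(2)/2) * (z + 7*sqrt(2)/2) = -2*sqrt(2)*z^5 - 27*z^4 + sqrt(2)*z^4 - 91*sqrt(2)*z^3/2 + 27*z^3/2 + 39*z^2/2 + 97*sqrt(2)*z^2/4 + 21*z/2 + 291*sqrt(2)*z/4 + 63/2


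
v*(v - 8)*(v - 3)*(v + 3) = v^4 - 8*v^3 - 9*v^2 + 72*v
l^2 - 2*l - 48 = (l - 8)*(l + 6)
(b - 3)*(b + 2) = b^2 - b - 6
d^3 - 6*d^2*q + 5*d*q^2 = d*(d - 5*q)*(d - q)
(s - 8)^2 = s^2 - 16*s + 64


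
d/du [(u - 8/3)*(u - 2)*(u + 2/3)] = 3*u^2 - 8*u + 20/9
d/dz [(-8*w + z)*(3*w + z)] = -5*w + 2*z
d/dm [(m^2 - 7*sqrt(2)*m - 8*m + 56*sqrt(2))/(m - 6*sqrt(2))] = (m^2 - 12*sqrt(2)*m - 8*sqrt(2) + 84)/(m^2 - 12*sqrt(2)*m + 72)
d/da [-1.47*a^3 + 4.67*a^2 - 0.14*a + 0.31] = -4.41*a^2 + 9.34*a - 0.14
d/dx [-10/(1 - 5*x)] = -50/(5*x - 1)^2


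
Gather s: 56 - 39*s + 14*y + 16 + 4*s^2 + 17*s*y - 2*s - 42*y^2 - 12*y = 4*s^2 + s*(17*y - 41) - 42*y^2 + 2*y + 72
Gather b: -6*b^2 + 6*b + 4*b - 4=-6*b^2 + 10*b - 4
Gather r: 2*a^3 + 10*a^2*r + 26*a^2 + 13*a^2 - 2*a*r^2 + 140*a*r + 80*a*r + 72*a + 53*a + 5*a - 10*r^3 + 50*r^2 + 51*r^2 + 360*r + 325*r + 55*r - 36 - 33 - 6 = 2*a^3 + 39*a^2 + 130*a - 10*r^3 + r^2*(101 - 2*a) + r*(10*a^2 + 220*a + 740) - 75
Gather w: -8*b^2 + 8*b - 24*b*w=-8*b^2 - 24*b*w + 8*b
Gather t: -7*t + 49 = 49 - 7*t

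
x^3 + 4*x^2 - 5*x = x*(x - 1)*(x + 5)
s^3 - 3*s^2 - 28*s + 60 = (s - 6)*(s - 2)*(s + 5)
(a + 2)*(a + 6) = a^2 + 8*a + 12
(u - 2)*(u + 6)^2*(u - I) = u^4 + 10*u^3 - I*u^3 + 12*u^2 - 10*I*u^2 - 72*u - 12*I*u + 72*I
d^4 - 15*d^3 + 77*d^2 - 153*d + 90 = (d - 6)*(d - 5)*(d - 3)*(d - 1)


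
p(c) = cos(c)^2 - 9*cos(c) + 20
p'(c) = -2*sin(c)*cos(c) + 9*sin(c)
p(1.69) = 21.08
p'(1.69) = 9.17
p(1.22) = 17.03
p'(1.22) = 7.81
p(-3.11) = 29.99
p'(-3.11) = -0.35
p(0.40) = 12.56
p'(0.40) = 2.79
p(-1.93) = 23.29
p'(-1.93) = -9.08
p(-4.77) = 19.49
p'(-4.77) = 8.87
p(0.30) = 12.31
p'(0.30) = 2.10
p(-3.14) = 30.00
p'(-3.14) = -0.02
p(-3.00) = 29.89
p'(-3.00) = -1.55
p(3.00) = 29.89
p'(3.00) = 1.55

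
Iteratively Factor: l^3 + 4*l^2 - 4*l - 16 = (l + 4)*(l^2 - 4) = (l + 2)*(l + 4)*(l - 2)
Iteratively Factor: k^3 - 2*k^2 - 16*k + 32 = (k - 2)*(k^2 - 16) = (k - 2)*(k + 4)*(k - 4)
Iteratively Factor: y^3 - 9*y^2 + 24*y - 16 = (y - 1)*(y^2 - 8*y + 16) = (y - 4)*(y - 1)*(y - 4)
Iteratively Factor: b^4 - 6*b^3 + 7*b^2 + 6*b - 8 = (b - 4)*(b^3 - 2*b^2 - b + 2) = (b - 4)*(b - 2)*(b^2 - 1) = (b - 4)*(b - 2)*(b + 1)*(b - 1)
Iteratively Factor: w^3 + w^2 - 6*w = (w - 2)*(w^2 + 3*w) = w*(w - 2)*(w + 3)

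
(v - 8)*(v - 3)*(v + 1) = v^3 - 10*v^2 + 13*v + 24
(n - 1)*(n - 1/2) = n^2 - 3*n/2 + 1/2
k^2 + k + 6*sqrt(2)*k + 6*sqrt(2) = (k + 1)*(k + 6*sqrt(2))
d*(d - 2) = d^2 - 2*d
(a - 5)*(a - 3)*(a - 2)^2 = a^4 - 12*a^3 + 51*a^2 - 92*a + 60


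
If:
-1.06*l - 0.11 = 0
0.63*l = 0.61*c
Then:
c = -0.11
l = -0.10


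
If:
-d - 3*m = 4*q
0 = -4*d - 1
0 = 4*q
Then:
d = -1/4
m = 1/12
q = 0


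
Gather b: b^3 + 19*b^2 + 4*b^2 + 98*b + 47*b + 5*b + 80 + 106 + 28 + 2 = b^3 + 23*b^2 + 150*b + 216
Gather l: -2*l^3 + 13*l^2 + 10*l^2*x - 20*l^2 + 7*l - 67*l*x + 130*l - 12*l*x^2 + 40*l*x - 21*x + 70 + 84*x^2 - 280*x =-2*l^3 + l^2*(10*x - 7) + l*(-12*x^2 - 27*x + 137) + 84*x^2 - 301*x + 70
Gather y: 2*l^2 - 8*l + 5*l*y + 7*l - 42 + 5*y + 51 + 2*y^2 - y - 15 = 2*l^2 - l + 2*y^2 + y*(5*l + 4) - 6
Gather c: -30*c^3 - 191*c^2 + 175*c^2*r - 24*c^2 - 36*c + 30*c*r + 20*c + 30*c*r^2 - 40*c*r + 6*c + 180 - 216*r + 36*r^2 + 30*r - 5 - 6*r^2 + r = -30*c^3 + c^2*(175*r - 215) + c*(30*r^2 - 10*r - 10) + 30*r^2 - 185*r + 175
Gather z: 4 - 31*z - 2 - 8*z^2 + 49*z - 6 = -8*z^2 + 18*z - 4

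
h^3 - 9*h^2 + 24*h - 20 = (h - 5)*(h - 2)^2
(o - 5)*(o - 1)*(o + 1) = o^3 - 5*o^2 - o + 5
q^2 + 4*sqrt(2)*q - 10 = (q - sqrt(2))*(q + 5*sqrt(2))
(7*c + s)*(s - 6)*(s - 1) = 7*c*s^2 - 49*c*s + 42*c + s^3 - 7*s^2 + 6*s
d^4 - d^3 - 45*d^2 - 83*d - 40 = (d - 8)*(d + 1)^2*(d + 5)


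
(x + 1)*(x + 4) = x^2 + 5*x + 4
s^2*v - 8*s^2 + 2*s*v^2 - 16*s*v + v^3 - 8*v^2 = (s + v)^2*(v - 8)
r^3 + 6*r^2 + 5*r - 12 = (r - 1)*(r + 3)*(r + 4)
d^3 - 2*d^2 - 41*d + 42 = (d - 7)*(d - 1)*(d + 6)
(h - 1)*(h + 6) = h^2 + 5*h - 6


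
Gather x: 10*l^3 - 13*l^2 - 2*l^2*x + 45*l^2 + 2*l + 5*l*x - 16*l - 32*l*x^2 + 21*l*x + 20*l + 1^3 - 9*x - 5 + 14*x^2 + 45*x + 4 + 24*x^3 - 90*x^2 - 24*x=10*l^3 + 32*l^2 + 6*l + 24*x^3 + x^2*(-32*l - 76) + x*(-2*l^2 + 26*l + 12)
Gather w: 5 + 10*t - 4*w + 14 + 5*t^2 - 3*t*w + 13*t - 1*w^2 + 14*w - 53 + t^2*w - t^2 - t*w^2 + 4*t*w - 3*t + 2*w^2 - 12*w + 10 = 4*t^2 + 20*t + w^2*(1 - t) + w*(t^2 + t - 2) - 24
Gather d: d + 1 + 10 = d + 11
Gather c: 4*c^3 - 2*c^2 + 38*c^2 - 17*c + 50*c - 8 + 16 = 4*c^3 + 36*c^2 + 33*c + 8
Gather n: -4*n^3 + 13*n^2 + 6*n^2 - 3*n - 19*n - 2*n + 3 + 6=-4*n^3 + 19*n^2 - 24*n + 9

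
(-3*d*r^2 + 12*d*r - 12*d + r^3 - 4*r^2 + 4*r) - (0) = -3*d*r^2 + 12*d*r - 12*d + r^3 - 4*r^2 + 4*r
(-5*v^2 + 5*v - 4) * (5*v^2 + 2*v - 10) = -25*v^4 + 15*v^3 + 40*v^2 - 58*v + 40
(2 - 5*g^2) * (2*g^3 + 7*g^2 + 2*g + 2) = -10*g^5 - 35*g^4 - 6*g^3 + 4*g^2 + 4*g + 4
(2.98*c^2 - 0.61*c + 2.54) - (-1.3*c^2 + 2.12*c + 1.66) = 4.28*c^2 - 2.73*c + 0.88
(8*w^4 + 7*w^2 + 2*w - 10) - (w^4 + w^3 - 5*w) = 7*w^4 - w^3 + 7*w^2 + 7*w - 10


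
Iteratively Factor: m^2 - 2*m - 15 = (m - 5)*(m + 3)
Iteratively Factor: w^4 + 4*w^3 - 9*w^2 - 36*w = (w)*(w^3 + 4*w^2 - 9*w - 36) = w*(w + 3)*(w^2 + w - 12) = w*(w - 3)*(w + 3)*(w + 4)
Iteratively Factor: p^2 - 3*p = (p)*(p - 3)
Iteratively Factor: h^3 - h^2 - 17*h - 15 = (h + 1)*(h^2 - 2*h - 15) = (h - 5)*(h + 1)*(h + 3)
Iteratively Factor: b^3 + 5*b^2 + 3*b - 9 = (b - 1)*(b^2 + 6*b + 9) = (b - 1)*(b + 3)*(b + 3)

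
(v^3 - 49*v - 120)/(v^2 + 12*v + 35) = (v^2 - 5*v - 24)/(v + 7)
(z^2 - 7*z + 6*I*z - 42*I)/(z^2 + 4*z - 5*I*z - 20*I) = (z^2 + z*(-7 + 6*I) - 42*I)/(z^2 + z*(4 - 5*I) - 20*I)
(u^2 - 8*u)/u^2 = (u - 8)/u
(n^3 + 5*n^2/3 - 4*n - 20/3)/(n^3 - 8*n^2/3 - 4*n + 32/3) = (3*n + 5)/(3*n - 8)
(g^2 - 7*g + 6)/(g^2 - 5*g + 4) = (g - 6)/(g - 4)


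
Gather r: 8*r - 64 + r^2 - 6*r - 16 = r^2 + 2*r - 80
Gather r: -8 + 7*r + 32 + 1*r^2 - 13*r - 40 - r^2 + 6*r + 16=0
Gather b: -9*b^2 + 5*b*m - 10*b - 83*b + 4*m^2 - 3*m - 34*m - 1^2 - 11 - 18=-9*b^2 + b*(5*m - 93) + 4*m^2 - 37*m - 30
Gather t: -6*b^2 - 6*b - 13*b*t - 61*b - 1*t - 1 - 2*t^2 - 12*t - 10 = -6*b^2 - 67*b - 2*t^2 + t*(-13*b - 13) - 11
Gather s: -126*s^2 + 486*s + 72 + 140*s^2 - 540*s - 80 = 14*s^2 - 54*s - 8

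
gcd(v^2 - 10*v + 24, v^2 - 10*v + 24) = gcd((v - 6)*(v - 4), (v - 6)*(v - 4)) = v^2 - 10*v + 24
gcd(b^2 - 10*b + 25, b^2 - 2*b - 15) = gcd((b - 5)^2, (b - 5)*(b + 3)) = b - 5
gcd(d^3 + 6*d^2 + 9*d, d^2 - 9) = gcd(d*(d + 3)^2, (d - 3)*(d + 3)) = d + 3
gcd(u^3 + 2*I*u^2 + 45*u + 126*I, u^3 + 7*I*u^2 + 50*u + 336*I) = u^2 - I*u + 42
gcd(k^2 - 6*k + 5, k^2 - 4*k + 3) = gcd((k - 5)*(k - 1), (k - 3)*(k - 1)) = k - 1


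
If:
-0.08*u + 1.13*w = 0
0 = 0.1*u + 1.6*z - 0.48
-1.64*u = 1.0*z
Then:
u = -0.19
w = -0.01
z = 0.31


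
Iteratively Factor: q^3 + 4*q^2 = (q + 4)*(q^2) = q*(q + 4)*(q)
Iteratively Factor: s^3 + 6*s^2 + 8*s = (s + 2)*(s^2 + 4*s) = (s + 2)*(s + 4)*(s)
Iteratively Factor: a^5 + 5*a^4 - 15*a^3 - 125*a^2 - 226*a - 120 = (a + 2)*(a^4 + 3*a^3 - 21*a^2 - 83*a - 60) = (a + 2)*(a + 3)*(a^3 - 21*a - 20) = (a + 2)*(a + 3)*(a + 4)*(a^2 - 4*a - 5) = (a - 5)*(a + 2)*(a + 3)*(a + 4)*(a + 1)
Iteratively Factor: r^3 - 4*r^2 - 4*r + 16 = (r + 2)*(r^2 - 6*r + 8) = (r - 4)*(r + 2)*(r - 2)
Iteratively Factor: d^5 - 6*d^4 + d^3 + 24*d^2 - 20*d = (d + 2)*(d^4 - 8*d^3 + 17*d^2 - 10*d) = d*(d + 2)*(d^3 - 8*d^2 + 17*d - 10) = d*(d - 2)*(d + 2)*(d^2 - 6*d + 5) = d*(d - 5)*(d - 2)*(d + 2)*(d - 1)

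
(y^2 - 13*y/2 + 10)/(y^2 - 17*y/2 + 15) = (y - 4)/(y - 6)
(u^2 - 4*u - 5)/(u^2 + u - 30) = (u + 1)/(u + 6)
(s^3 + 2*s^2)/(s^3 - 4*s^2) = (s + 2)/(s - 4)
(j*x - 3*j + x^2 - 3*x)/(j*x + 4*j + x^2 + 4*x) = (x - 3)/(x + 4)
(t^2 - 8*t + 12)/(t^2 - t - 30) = (t - 2)/(t + 5)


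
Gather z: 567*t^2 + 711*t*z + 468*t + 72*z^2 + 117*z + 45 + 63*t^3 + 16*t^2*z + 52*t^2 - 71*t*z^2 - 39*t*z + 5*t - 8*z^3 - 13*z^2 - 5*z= 63*t^3 + 619*t^2 + 473*t - 8*z^3 + z^2*(59 - 71*t) + z*(16*t^2 + 672*t + 112) + 45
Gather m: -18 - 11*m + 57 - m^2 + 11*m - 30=9 - m^2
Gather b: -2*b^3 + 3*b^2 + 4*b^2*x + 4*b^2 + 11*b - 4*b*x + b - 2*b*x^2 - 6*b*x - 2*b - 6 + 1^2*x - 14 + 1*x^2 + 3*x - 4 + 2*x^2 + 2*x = -2*b^3 + b^2*(4*x + 7) + b*(-2*x^2 - 10*x + 10) + 3*x^2 + 6*x - 24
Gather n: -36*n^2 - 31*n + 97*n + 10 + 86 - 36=-36*n^2 + 66*n + 60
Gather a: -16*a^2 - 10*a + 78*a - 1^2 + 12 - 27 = -16*a^2 + 68*a - 16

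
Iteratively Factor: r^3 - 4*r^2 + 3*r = (r)*(r^2 - 4*r + 3) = r*(r - 1)*(r - 3)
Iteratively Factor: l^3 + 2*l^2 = (l)*(l^2 + 2*l) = l*(l + 2)*(l)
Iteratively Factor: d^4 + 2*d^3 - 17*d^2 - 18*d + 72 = (d - 2)*(d^3 + 4*d^2 - 9*d - 36) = (d - 3)*(d - 2)*(d^2 + 7*d + 12) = (d - 3)*(d - 2)*(d + 3)*(d + 4)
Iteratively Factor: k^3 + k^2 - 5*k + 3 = (k + 3)*(k^2 - 2*k + 1) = (k - 1)*(k + 3)*(k - 1)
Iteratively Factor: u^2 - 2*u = (u)*(u - 2)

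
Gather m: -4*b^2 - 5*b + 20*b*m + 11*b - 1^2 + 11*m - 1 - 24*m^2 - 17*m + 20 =-4*b^2 + 6*b - 24*m^2 + m*(20*b - 6) + 18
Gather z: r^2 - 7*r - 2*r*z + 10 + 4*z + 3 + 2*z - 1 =r^2 - 7*r + z*(6 - 2*r) + 12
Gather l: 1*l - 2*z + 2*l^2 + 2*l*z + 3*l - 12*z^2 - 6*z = 2*l^2 + l*(2*z + 4) - 12*z^2 - 8*z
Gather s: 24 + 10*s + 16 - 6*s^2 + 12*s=-6*s^2 + 22*s + 40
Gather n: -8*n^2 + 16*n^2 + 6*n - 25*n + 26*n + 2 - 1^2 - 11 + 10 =8*n^2 + 7*n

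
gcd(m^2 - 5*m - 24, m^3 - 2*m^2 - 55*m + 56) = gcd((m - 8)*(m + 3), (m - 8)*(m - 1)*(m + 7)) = m - 8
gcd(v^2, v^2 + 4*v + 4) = 1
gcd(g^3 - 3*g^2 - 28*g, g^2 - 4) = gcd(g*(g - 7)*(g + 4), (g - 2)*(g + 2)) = 1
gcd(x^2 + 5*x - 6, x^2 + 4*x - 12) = x + 6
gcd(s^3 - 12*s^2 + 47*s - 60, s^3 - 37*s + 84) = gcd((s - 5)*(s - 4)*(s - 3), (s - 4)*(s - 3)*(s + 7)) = s^2 - 7*s + 12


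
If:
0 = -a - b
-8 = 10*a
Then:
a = -4/5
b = 4/5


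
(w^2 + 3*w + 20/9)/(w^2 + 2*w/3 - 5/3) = (w + 4/3)/(w - 1)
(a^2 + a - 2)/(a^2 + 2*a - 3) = (a + 2)/(a + 3)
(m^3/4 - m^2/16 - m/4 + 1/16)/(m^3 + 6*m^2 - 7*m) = (4*m^2 + 3*m - 1)/(16*m*(m + 7))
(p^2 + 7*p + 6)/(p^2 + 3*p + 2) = (p + 6)/(p + 2)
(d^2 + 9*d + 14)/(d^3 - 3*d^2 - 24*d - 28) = (d + 7)/(d^2 - 5*d - 14)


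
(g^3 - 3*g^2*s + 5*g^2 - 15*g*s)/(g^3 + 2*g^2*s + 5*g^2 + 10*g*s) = (g - 3*s)/(g + 2*s)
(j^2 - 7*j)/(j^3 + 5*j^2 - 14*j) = (j - 7)/(j^2 + 5*j - 14)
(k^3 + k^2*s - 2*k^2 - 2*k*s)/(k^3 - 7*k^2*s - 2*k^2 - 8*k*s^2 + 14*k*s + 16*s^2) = k/(k - 8*s)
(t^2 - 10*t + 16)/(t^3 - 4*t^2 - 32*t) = (t - 2)/(t*(t + 4))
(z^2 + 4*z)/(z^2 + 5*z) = (z + 4)/(z + 5)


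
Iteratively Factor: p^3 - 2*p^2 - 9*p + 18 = (p - 2)*(p^2 - 9) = (p - 2)*(p + 3)*(p - 3)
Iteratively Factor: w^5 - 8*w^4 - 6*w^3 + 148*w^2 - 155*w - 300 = (w - 5)*(w^4 - 3*w^3 - 21*w^2 + 43*w + 60) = (w - 5)*(w + 4)*(w^3 - 7*w^2 + 7*w + 15) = (w - 5)^2*(w + 4)*(w^2 - 2*w - 3) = (w - 5)^2*(w - 3)*(w + 4)*(w + 1)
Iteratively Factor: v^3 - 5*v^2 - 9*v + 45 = (v + 3)*(v^2 - 8*v + 15) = (v - 5)*(v + 3)*(v - 3)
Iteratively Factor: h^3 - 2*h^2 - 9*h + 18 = (h - 2)*(h^2 - 9) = (h - 2)*(h + 3)*(h - 3)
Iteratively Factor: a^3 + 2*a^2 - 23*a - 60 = (a + 4)*(a^2 - 2*a - 15) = (a + 3)*(a + 4)*(a - 5)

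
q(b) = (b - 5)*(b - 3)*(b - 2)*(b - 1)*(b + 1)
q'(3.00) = -16.00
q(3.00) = 0.00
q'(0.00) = -31.00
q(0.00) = 30.00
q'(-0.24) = -15.65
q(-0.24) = 35.84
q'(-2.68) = 1750.50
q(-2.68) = -1262.15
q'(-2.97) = 2318.65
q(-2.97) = -1849.46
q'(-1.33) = 291.15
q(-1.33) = -70.18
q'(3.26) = -26.03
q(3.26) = -5.49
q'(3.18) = -23.08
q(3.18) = -3.52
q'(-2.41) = 1316.70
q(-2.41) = -850.02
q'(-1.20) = 226.09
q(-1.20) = -36.66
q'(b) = (b - 5)*(b - 3)*(b - 2)*(b - 1) + (b - 5)*(b - 3)*(b - 2)*(b + 1) + (b - 5)*(b - 3)*(b - 1)*(b + 1) + (b - 5)*(b - 2)*(b - 1)*(b + 1) + (b - 3)*(b - 2)*(b - 1)*(b + 1) = 5*b^4 - 40*b^3 + 90*b^2 - 40*b - 31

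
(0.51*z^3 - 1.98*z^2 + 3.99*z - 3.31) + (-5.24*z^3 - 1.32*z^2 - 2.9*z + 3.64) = -4.73*z^3 - 3.3*z^2 + 1.09*z + 0.33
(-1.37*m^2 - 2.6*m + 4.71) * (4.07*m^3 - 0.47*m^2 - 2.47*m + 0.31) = -5.5759*m^5 - 9.9381*m^4 + 23.7756*m^3 + 3.7836*m^2 - 12.4397*m + 1.4601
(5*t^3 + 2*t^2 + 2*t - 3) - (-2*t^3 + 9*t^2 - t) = 7*t^3 - 7*t^2 + 3*t - 3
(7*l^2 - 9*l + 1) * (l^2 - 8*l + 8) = 7*l^4 - 65*l^3 + 129*l^2 - 80*l + 8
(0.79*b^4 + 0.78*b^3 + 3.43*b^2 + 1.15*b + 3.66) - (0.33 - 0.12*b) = 0.79*b^4 + 0.78*b^3 + 3.43*b^2 + 1.27*b + 3.33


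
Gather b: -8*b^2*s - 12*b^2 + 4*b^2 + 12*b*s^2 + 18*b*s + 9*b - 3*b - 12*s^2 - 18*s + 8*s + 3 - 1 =b^2*(-8*s - 8) + b*(12*s^2 + 18*s + 6) - 12*s^2 - 10*s + 2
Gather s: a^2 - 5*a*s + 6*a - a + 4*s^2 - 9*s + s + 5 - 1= a^2 + 5*a + 4*s^2 + s*(-5*a - 8) + 4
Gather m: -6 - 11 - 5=-22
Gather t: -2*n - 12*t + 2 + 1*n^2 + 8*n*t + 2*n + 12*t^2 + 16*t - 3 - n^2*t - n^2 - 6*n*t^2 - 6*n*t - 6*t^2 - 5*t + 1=t^2*(6 - 6*n) + t*(-n^2 + 2*n - 1)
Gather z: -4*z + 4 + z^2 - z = z^2 - 5*z + 4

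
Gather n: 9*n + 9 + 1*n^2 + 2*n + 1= n^2 + 11*n + 10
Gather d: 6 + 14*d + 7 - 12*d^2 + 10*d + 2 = -12*d^2 + 24*d + 15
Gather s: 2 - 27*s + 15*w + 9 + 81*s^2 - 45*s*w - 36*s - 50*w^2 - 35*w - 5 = 81*s^2 + s*(-45*w - 63) - 50*w^2 - 20*w + 6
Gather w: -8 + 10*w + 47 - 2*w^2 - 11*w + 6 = -2*w^2 - w + 45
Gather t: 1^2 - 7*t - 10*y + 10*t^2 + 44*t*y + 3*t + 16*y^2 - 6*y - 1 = 10*t^2 + t*(44*y - 4) + 16*y^2 - 16*y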